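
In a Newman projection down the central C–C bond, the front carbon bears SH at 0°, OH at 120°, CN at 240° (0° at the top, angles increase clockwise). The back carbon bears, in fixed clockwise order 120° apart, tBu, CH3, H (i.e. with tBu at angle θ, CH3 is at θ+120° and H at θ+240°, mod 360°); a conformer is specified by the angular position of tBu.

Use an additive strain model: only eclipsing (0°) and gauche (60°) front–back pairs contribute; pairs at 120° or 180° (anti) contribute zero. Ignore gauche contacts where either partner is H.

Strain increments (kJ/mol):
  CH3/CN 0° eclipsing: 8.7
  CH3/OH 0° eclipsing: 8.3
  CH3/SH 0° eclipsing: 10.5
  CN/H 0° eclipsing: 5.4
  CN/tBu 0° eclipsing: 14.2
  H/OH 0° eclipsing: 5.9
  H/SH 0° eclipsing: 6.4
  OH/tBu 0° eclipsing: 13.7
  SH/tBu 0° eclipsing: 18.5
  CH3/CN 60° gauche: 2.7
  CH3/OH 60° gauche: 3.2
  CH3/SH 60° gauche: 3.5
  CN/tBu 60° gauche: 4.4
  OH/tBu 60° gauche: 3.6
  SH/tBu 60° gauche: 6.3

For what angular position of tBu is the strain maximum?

tBu at 0° is eclipsed. SH at 0° is eclipsed with tBu at 0° (18.5); OH at 120° is eclipsed with CH3 at 120° (8.3); CN at 240° is eclipsed with H at 240° (5.4). Total 32.2 kJ/mol.
tBu at 60° is staggered. SH at 0° is gauche with tBu at 60° (6.3); OH at 120° is gauche with tBu at 60° (3.6); OH at 120° is gauche with CH3 at 180° (3.2); CN at 240° is gauche with CH3 at 180° (2.7). Total 15.8 kJ/mol.
tBu at 120° is eclipsed. SH at 0° is eclipsed with H at 0° (6.4); OH at 120° is eclipsed with tBu at 120° (13.7); CN at 240° is eclipsed with CH3 at 240° (8.7). Total 28.8 kJ/mol.
tBu at 180° is staggered. SH at 0° is gauche with CH3 at 300° (3.5); OH at 120° is gauche with tBu at 180° (3.6); CN at 240° is gauche with tBu at 180° (4.4); CN at 240° is gauche with CH3 at 300° (2.7). Total 14.2 kJ/mol.
tBu at 240° is eclipsed. SH at 0° is eclipsed with CH3 at 0° (10.5); OH at 120° is eclipsed with H at 120° (5.9); CN at 240° is eclipsed with tBu at 240° (14.2). Total 30.6 kJ/mol.
tBu at 300° is staggered. SH at 0° is gauche with tBu at 300° (6.3); SH at 0° is gauche with CH3 at 60° (3.5); OH at 120° is gauche with CH3 at 60° (3.2); CN at 240° is gauche with tBu at 300° (4.4). Total 17.4 kJ/mol.
The maximum (32.2 kJ/mol) occurs with tBu at 0°.

0°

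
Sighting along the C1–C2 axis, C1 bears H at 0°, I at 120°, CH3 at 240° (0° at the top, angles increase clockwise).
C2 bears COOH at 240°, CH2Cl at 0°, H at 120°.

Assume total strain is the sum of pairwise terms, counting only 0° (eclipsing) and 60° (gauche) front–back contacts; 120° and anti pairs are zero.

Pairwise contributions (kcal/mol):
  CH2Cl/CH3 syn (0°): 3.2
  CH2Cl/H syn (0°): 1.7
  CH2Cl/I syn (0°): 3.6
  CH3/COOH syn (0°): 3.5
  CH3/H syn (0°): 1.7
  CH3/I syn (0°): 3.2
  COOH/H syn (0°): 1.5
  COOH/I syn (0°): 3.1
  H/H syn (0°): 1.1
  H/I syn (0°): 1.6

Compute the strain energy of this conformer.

6.8 kcal/mol

This conformer (eclipsed): H(0°)/CH2Cl(0°) eclipsed 1.7; I(120°)/H(120°) eclipsed 1.6; CH3(240°)/COOH(240°) eclipsed 3.5 → 6.8 kcal/mol.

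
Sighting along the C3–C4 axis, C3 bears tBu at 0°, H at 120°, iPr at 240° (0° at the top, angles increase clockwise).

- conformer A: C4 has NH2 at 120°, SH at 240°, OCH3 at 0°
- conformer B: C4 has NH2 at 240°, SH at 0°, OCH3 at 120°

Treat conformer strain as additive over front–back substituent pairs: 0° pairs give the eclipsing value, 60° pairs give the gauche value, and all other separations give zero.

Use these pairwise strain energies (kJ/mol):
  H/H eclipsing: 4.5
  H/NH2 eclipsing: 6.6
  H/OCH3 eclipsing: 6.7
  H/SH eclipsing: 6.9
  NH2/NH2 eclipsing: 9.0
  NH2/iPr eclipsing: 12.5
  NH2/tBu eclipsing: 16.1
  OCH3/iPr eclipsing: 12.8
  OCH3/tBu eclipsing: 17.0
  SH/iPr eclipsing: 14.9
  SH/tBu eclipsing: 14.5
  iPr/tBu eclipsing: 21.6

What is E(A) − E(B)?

+4.8 kJ/mol

A (eclipsed): tBu–OCH3 eclipsed, H–NH2 eclipsed, iPr–SH eclipsed; 17.0 + 6.6 + 14.9 = 38.5 kJ/mol.
B (eclipsed): tBu–SH eclipsed, H–OCH3 eclipsed, iPr–NH2 eclipsed; 14.5 + 6.7 + 12.5 = 33.7 kJ/mol.
E(A) − E(B) = 38.5 − 33.7 = +4.8 kJ/mol.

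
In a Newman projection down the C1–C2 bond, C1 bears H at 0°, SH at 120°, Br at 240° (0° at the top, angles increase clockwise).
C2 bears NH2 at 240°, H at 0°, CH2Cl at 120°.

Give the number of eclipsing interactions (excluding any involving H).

Non-H eclipsing pairs: SH(120°)/CH2Cl(120°); Br(240°)/NH2(240°) — 2 interactions.

2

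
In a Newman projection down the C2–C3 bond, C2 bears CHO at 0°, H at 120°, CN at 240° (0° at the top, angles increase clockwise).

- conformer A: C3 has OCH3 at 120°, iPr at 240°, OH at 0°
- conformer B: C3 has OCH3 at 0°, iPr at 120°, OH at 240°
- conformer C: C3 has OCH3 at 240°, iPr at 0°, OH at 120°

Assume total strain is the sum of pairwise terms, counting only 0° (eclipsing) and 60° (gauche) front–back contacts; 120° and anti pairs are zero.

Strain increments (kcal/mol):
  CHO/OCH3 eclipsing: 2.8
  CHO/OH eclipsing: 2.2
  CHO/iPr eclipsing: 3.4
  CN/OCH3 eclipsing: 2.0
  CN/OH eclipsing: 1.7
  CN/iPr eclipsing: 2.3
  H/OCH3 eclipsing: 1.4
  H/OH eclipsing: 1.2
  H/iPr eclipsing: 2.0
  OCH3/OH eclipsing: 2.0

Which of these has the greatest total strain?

C

A (eclipsed): CHO(0°)/OH(0°) eclipsed 2.2; H(120°)/OCH3(120°) eclipsed 1.4; CN(240°)/iPr(240°) eclipsed 2.3 → 5.9 kcal/mol.
B (eclipsed): CHO(0°)/OCH3(0°) eclipsed 2.8; H(120°)/iPr(120°) eclipsed 2.0; CN(240°)/OH(240°) eclipsed 1.7 → 6.5 kcal/mol.
C (eclipsed): CHO(0°)/iPr(0°) eclipsed 3.4; H(120°)/OH(120°) eclipsed 1.2; CN(240°)/OCH3(240°) eclipsed 2.0 → 6.6 kcal/mol.
C has the highest total (6.6 kcal/mol).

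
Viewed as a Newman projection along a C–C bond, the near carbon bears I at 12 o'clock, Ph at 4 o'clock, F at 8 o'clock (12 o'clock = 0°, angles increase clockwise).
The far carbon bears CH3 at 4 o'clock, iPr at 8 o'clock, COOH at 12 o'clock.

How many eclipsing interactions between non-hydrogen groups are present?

Non-H eclipsing pairs: I(0°)/COOH(0°); Ph(120°)/CH3(120°); F(240°)/iPr(240°) — 3 interactions.

3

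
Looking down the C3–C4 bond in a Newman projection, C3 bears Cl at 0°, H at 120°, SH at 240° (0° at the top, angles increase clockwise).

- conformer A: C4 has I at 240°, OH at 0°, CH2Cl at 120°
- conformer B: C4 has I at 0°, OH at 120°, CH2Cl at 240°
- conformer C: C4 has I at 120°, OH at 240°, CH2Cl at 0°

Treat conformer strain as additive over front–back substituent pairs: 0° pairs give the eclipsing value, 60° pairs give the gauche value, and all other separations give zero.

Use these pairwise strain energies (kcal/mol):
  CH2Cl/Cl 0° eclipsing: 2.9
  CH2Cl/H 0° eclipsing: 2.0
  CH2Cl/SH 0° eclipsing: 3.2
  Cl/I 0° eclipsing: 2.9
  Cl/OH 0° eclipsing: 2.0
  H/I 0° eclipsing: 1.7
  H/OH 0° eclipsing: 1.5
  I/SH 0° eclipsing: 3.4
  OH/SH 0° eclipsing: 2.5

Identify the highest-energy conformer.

B

A is eclipsed. Cl at 0° is eclipsed with OH at 0° (2.0); H at 120° is eclipsed with CH2Cl at 120° (2.0); SH at 240° is eclipsed with I at 240° (3.4). Total 7.4 kcal/mol.
B is eclipsed. Cl at 0° is eclipsed with I at 0° (2.9); H at 120° is eclipsed with OH at 120° (1.5); SH at 240° is eclipsed with CH2Cl at 240° (3.2). Total 7.6 kcal/mol.
C is eclipsed. Cl at 0° is eclipsed with CH2Cl at 0° (2.9); H at 120° is eclipsed with I at 120° (1.7); SH at 240° is eclipsed with OH at 240° (2.5). Total 7.1 kcal/mol.
B has the highest total (7.6 kcal/mol).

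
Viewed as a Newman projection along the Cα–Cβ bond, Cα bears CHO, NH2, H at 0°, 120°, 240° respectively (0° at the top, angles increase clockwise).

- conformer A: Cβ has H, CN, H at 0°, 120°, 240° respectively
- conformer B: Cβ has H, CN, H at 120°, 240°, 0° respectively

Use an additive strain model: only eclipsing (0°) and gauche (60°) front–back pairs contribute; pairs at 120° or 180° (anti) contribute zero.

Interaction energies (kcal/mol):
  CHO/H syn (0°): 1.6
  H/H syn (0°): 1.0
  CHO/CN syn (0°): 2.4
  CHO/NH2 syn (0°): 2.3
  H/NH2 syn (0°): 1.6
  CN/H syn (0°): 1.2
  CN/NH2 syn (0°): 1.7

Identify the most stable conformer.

A (eclipsed): CHO–H eclipsed, NH2–CN eclipsed, H–H eclipsed; 1.6 + 1.7 + 1.0 = 4.3 kcal/mol.
B (eclipsed): CHO–H eclipsed, NH2–H eclipsed, H–CN eclipsed; 1.6 + 1.6 + 1.2 = 4.4 kcal/mol.
A has the lowest total (4.3 kcal/mol).

A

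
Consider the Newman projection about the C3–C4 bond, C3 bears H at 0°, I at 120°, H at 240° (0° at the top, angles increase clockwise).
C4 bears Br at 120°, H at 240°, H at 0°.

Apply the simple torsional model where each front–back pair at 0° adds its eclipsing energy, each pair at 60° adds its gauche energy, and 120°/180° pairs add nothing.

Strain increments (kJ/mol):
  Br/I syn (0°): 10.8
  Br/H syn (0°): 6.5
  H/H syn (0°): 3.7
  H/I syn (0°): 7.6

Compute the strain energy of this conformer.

18.2 kJ/mol

This conformer is eclipsed. H at 0° is eclipsed with H at 0° (3.7); I at 120° is eclipsed with Br at 120° (10.8); H at 240° is eclipsed with H at 240° (3.7). Total 18.2 kJ/mol.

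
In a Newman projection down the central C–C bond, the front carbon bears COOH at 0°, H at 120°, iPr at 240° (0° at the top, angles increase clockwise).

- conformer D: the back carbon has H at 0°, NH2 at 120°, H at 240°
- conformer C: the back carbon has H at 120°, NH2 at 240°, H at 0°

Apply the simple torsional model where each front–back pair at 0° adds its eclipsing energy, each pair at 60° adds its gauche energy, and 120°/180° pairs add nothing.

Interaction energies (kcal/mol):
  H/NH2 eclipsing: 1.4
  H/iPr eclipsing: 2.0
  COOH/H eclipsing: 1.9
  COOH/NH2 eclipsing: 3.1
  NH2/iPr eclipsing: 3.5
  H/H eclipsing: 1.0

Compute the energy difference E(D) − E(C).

D is eclipsed. COOH at 0° is eclipsed with H at 0° (1.9); H at 120° is eclipsed with NH2 at 120° (1.4); iPr at 240° is eclipsed with H at 240° (2.0). Total 5.3 kcal/mol.
C is eclipsed. COOH at 0° is eclipsed with H at 0° (1.9); H at 120° is eclipsed with H at 120° (1.0); iPr at 240° is eclipsed with NH2 at 240° (3.5). Total 6.4 kcal/mol.
E(D) − E(C) = 5.3 − 6.4 = -1.1 kcal/mol.

-1.1 kcal/mol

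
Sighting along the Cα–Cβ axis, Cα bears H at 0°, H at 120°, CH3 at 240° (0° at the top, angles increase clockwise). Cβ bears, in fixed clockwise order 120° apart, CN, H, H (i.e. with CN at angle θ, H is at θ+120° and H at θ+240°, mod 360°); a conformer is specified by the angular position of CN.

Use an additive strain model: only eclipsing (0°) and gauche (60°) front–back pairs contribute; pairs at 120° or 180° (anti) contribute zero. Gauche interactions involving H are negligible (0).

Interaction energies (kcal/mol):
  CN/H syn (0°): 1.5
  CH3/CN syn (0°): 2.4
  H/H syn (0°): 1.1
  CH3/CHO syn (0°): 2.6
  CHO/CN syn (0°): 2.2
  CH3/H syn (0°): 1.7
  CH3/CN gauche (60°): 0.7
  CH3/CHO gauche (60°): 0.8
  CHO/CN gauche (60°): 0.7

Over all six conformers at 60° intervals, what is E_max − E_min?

CN at 0° (eclipsed): H–CN eclipsed, H–H eclipsed, CH3–H eclipsed; 1.5 + 1.1 + 1.7 = 4.3 kcal/mol.
CN at 60° (staggered): no non-H gauche contacts → 0.0 kcal/mol.
CN at 120° (eclipsed): H–H eclipsed, H–CN eclipsed, CH3–H eclipsed; 1.1 + 1.5 + 1.7 = 4.3 kcal/mol.
CN at 180° (staggered): CH3–CN gauche; 0.7 = 0.7 kcal/mol.
CN at 240° (eclipsed): H–H eclipsed, H–H eclipsed, CH3–CN eclipsed; 1.1 + 1.1 + 2.4 = 4.6 kcal/mol.
CN at 300° (staggered): CH3–CN gauche; 0.7 = 0.7 kcal/mol.
Max at 240° (4.6 kcal/mol), min at 60° (0.0 kcal/mol); barrier = 4.6 kcal/mol.

4.6 kcal/mol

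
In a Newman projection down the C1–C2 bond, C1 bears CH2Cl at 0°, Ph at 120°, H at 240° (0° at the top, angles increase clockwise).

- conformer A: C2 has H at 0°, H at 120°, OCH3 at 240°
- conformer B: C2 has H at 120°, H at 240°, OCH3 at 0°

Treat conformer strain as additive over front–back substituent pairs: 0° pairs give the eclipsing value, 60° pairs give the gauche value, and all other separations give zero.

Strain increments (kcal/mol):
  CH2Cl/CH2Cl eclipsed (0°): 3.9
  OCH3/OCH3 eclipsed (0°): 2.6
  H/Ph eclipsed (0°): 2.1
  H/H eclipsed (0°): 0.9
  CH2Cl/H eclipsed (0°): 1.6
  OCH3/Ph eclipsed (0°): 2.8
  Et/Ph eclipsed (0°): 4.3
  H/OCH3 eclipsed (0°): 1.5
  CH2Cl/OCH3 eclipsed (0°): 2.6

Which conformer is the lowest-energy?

A

A is eclipsed. CH2Cl at 0° is eclipsed with H at 0° (1.6); Ph at 120° is eclipsed with H at 120° (2.1); H at 240° is eclipsed with OCH3 at 240° (1.5). Total 5.2 kcal/mol.
B is eclipsed. CH2Cl at 0° is eclipsed with OCH3 at 0° (2.6); Ph at 120° is eclipsed with H at 120° (2.1); H at 240° is eclipsed with H at 240° (0.9). Total 5.6 kcal/mol.
A has the lowest total (5.2 kcal/mol).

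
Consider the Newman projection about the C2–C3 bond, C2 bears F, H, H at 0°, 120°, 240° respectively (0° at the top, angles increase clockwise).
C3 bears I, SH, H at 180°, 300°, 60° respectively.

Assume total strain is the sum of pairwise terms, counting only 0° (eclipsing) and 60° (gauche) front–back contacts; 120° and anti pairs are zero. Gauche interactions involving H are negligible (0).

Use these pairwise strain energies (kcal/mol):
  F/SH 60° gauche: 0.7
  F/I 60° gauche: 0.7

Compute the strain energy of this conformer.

0.7 kcal/mol

This conformer (staggered): F(0°)/SH(300°) gauche 0.7 → 0.7 kcal/mol.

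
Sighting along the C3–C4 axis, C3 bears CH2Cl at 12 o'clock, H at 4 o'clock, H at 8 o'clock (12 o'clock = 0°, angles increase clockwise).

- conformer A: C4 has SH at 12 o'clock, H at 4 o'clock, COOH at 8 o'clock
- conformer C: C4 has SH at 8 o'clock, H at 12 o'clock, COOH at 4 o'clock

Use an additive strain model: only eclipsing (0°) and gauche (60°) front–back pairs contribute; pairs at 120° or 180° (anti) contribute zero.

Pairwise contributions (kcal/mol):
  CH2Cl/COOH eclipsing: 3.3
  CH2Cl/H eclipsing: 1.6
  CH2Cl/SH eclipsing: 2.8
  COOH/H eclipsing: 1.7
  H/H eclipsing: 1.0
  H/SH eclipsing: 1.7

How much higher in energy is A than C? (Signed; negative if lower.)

+0.5 kcal/mol

A (eclipsed): CH2Cl–SH eclipsed, H–H eclipsed, H–COOH eclipsed; 2.8 + 1.0 + 1.7 = 5.5 kcal/mol.
C (eclipsed): CH2Cl–H eclipsed, H–COOH eclipsed, H–SH eclipsed; 1.6 + 1.7 + 1.7 = 5.0 kcal/mol.
E(A) − E(C) = 5.5 − 5.0 = +0.5 kcal/mol.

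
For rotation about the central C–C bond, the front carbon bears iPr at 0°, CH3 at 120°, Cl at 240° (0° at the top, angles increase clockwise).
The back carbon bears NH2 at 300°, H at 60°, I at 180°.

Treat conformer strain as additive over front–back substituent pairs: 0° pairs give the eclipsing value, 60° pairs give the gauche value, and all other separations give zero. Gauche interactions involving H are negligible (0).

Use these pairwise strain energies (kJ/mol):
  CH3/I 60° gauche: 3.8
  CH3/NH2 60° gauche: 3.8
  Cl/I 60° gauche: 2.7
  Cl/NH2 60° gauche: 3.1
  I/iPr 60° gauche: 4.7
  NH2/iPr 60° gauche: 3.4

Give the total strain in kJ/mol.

13.0 kJ/mol

This conformer is staggered. iPr at 0° is gauche with NH2 at 300° (3.4); CH3 at 120° is gauche with I at 180° (3.8); Cl at 240° is gauche with NH2 at 300° (3.1); Cl at 240° is gauche with I at 180° (2.7). Total 13.0 kJ/mol.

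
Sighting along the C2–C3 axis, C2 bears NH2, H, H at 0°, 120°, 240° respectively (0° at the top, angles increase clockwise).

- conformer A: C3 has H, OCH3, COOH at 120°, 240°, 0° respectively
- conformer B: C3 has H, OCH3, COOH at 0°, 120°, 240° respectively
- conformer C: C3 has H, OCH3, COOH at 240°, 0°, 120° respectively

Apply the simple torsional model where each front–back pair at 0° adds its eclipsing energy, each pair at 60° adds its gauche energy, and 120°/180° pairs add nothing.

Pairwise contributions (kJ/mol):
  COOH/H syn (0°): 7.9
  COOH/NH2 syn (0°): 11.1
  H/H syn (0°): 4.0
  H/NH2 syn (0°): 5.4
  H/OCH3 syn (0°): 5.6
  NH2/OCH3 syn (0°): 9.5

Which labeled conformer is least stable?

A (eclipsed): NH2–COOH eclipsed, H–H eclipsed, H–OCH3 eclipsed; 11.1 + 4.0 + 5.6 = 20.7 kJ/mol.
B (eclipsed): NH2–H eclipsed, H–OCH3 eclipsed, H–COOH eclipsed; 5.4 + 5.6 + 7.9 = 18.9 kJ/mol.
C (eclipsed): NH2–OCH3 eclipsed, H–COOH eclipsed, H–H eclipsed; 9.5 + 7.9 + 4.0 = 21.4 kJ/mol.
C has the highest total (21.4 kJ/mol).

C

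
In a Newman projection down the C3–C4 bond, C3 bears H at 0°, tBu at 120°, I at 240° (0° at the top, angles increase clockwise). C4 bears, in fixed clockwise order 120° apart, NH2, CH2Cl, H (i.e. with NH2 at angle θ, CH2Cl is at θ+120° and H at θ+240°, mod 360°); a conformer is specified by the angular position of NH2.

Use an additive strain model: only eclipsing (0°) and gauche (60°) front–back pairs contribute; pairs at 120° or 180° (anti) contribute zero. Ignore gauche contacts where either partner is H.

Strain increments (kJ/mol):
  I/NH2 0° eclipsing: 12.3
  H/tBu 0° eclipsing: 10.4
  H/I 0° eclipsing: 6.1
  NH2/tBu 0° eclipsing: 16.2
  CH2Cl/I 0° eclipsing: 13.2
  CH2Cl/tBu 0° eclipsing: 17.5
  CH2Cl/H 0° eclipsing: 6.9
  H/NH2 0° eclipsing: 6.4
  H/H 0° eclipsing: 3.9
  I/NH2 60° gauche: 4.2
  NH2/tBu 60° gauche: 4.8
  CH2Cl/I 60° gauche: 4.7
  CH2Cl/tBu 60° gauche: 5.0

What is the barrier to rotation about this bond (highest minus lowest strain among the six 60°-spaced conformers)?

24.1 kJ/mol

NH2 at 0° (eclipsed): H(0°)/NH2(0°) eclipsed 6.4; tBu(120°)/CH2Cl(120°) eclipsed 17.5; I(240°)/H(240°) eclipsed 6.1 → 30.0 kJ/mol.
NH2 at 60° (staggered): tBu(120°)/NH2(60°) gauche 4.8; tBu(120°)/CH2Cl(180°) gauche 5.0; I(240°)/CH2Cl(180°) gauche 4.7 → 14.5 kJ/mol.
NH2 at 120° (eclipsed): H(0°)/H(0°) eclipsed 3.9; tBu(120°)/NH2(120°) eclipsed 16.2; I(240°)/CH2Cl(240°) eclipsed 13.2 → 33.3 kJ/mol.
NH2 at 180° (staggered): tBu(120°)/NH2(180°) gauche 4.8; I(240°)/NH2(180°) gauche 4.2; I(240°)/CH2Cl(300°) gauche 4.7 → 13.7 kJ/mol.
NH2 at 240° (eclipsed): H(0°)/CH2Cl(0°) eclipsed 6.9; tBu(120°)/H(120°) eclipsed 10.4; I(240°)/NH2(240°) eclipsed 12.3 → 29.6 kJ/mol.
NH2 at 300° (staggered): tBu(120°)/CH2Cl(60°) gauche 5.0; I(240°)/NH2(300°) gauche 4.2 → 9.2 kJ/mol.
Max at 120° (33.3 kJ/mol), min at 300° (9.2 kJ/mol); barrier = 24.1 kJ/mol.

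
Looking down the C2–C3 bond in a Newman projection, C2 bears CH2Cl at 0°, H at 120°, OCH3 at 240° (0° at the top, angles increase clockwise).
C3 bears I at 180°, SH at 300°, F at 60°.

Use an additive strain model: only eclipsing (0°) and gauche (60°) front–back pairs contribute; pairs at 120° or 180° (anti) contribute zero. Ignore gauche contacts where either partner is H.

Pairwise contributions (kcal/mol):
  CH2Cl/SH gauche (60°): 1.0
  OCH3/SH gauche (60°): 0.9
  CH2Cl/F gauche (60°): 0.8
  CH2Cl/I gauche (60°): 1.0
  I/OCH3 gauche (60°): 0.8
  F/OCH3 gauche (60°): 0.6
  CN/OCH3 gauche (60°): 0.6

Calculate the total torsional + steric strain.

3.5 kcal/mol

This conformer is staggered. CH2Cl at 0° is gauche with SH at 300° (1.0); CH2Cl at 0° is gauche with F at 60° (0.8); OCH3 at 240° is gauche with I at 180° (0.8); OCH3 at 240° is gauche with SH at 300° (0.9). Total 3.5 kcal/mol.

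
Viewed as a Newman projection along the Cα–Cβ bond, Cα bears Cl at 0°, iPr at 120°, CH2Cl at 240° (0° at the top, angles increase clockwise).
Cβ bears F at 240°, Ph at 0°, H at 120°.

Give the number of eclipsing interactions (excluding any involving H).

2

Non-H eclipsing pairs: Cl(0°)/Ph(0°); CH2Cl(240°)/F(240°) — 2 interactions.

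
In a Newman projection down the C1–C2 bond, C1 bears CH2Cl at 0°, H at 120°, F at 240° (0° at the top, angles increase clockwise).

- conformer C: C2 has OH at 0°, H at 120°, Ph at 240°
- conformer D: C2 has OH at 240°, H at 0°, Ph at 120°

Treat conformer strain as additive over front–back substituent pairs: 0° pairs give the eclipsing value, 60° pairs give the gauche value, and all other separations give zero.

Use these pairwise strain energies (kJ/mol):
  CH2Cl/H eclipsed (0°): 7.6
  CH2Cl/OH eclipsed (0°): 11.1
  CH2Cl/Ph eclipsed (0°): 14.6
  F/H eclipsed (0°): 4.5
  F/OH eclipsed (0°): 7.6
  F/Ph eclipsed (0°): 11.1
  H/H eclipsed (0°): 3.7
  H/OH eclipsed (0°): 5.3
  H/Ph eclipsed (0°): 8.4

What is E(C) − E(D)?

+2.3 kJ/mol

C (eclipsed): CH2Cl–OH eclipsed, H–H eclipsed, F–Ph eclipsed; 11.1 + 3.7 + 11.1 = 25.9 kJ/mol.
D (eclipsed): CH2Cl–H eclipsed, H–Ph eclipsed, F–OH eclipsed; 7.6 + 8.4 + 7.6 = 23.6 kJ/mol.
E(C) − E(D) = 25.9 − 23.6 = +2.3 kJ/mol.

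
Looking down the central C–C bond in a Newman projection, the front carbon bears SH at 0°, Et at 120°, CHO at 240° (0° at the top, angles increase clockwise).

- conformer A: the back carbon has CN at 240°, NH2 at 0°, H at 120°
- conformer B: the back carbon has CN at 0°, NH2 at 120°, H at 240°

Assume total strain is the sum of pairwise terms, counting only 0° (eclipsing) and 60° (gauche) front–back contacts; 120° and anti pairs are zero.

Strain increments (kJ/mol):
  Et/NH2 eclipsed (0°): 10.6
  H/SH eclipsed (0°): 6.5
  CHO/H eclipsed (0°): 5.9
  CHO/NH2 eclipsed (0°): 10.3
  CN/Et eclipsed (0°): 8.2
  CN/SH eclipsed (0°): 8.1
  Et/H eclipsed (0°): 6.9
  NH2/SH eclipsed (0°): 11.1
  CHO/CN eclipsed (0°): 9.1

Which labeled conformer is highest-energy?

A (eclipsed): SH(0°)/NH2(0°) eclipsed 11.1; Et(120°)/H(120°) eclipsed 6.9; CHO(240°)/CN(240°) eclipsed 9.1 → 27.1 kJ/mol.
B (eclipsed): SH(0°)/CN(0°) eclipsed 8.1; Et(120°)/NH2(120°) eclipsed 10.6; CHO(240°)/H(240°) eclipsed 5.9 → 24.6 kJ/mol.
A has the highest total (27.1 kJ/mol).

A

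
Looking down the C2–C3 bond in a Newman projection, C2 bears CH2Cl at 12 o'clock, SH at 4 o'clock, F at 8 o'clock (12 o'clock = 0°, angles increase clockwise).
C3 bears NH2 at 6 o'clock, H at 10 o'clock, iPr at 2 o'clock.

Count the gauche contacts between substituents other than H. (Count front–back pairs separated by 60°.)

4

Non-H gauche pairs: CH2Cl(0°)/iPr(60°); SH(120°)/NH2(180°); SH(120°)/iPr(60°); F(240°)/NH2(180°) — 4 interactions.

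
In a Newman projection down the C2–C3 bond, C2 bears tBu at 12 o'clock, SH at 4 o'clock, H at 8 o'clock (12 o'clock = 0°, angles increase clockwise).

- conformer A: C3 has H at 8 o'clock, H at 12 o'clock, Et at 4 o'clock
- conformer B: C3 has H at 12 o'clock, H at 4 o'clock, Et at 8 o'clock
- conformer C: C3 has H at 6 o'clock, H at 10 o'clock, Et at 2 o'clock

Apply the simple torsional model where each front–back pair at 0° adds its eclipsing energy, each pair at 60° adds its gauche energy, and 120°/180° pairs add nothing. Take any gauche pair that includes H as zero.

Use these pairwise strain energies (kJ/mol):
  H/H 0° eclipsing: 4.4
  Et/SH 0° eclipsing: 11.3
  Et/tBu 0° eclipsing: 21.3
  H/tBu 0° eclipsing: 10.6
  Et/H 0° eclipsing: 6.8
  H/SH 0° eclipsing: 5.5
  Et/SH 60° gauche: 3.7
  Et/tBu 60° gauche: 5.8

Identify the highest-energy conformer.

A

A is eclipsed. tBu at 0° is eclipsed with H at 0° (10.6); SH at 120° is eclipsed with Et at 120° (11.3); H at 240° is eclipsed with H at 240° (4.4). Total 26.3 kJ/mol.
B is eclipsed. tBu at 0° is eclipsed with H at 0° (10.6); SH at 120° is eclipsed with H at 120° (5.5); H at 240° is eclipsed with Et at 240° (6.8). Total 22.9 kJ/mol.
C is staggered. tBu at 0° is gauche with Et at 60° (5.8); SH at 120° is gauche with Et at 60° (3.7). Total 9.5 kJ/mol.
A has the highest total (26.3 kJ/mol).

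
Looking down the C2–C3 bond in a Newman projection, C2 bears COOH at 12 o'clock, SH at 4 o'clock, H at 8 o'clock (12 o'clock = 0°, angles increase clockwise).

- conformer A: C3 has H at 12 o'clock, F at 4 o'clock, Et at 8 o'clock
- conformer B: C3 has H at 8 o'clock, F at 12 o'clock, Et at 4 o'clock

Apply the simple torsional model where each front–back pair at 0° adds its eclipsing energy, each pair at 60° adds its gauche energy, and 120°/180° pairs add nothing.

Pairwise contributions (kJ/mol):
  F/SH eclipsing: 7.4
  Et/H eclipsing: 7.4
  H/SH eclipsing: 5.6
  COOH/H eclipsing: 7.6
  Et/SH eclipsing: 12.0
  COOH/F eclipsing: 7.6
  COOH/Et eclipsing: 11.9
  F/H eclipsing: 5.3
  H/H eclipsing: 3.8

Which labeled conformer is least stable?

A (eclipsed): COOH–H eclipsed, SH–F eclipsed, H–Et eclipsed; 7.6 + 7.4 + 7.4 = 22.4 kJ/mol.
B (eclipsed): COOH–F eclipsed, SH–Et eclipsed, H–H eclipsed; 7.6 + 12.0 + 3.8 = 23.4 kJ/mol.
B has the highest total (23.4 kJ/mol).

B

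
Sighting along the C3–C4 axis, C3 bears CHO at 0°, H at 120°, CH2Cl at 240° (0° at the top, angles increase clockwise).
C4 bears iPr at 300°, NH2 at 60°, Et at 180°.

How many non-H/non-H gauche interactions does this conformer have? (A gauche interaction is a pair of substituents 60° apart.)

4

Non-H gauche pairs: CHO(0°)/iPr(300°); CHO(0°)/NH2(60°); CH2Cl(240°)/iPr(300°); CH2Cl(240°)/Et(180°) — 4 interactions.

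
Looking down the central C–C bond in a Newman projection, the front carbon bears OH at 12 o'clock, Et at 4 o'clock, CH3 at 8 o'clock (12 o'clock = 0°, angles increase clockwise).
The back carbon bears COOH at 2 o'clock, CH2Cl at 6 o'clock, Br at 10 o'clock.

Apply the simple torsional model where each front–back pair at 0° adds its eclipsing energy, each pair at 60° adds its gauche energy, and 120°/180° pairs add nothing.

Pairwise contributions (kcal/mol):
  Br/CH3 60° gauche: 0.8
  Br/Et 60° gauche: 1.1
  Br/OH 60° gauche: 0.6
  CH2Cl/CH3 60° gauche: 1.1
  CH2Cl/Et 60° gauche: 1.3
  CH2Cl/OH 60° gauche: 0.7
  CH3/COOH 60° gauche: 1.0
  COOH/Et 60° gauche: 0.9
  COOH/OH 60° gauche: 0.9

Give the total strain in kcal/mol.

This conformer (staggered): OH–COOH gauche, OH–Br gauche, Et–COOH gauche, Et–CH2Cl gauche, CH3–CH2Cl gauche, CH3–Br gauche; 0.9 + 0.6 + 0.9 + 1.3 + 1.1 + 0.8 = 5.6 kcal/mol.

5.6 kcal/mol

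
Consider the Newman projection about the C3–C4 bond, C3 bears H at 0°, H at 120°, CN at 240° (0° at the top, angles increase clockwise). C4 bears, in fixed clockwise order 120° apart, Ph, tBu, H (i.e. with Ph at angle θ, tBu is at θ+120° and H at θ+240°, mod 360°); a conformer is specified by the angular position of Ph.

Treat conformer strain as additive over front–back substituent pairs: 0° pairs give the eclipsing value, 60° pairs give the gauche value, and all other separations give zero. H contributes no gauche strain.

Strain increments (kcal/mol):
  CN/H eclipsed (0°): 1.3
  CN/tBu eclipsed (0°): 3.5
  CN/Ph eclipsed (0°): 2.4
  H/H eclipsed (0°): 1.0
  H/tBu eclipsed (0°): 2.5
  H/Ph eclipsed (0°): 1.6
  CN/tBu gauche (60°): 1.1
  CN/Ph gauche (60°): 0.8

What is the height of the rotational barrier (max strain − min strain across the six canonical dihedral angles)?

5.3 kcal/mol

Ph at 0° is eclipsed. H at 0° is eclipsed with Ph at 0° (1.6); H at 120° is eclipsed with tBu at 120° (2.5); CN at 240° is eclipsed with H at 240° (1.3). Total 5.4 kcal/mol.
Ph at 60° is staggered. CN at 240° is gauche with tBu at 180° (1.1). Total 1.1 kcal/mol.
Ph at 120° is eclipsed. H at 0° is eclipsed with H at 0° (1.0); H at 120° is eclipsed with Ph at 120° (1.6); CN at 240° is eclipsed with tBu at 240° (3.5). Total 6.1 kcal/mol.
Ph at 180° is staggered. CN at 240° is gauche with Ph at 180° (0.8); CN at 240° is gauche with tBu at 300° (1.1). Total 1.9 kcal/mol.
Ph at 240° is eclipsed. H at 0° is eclipsed with tBu at 0° (2.5); H at 120° is eclipsed with H at 120° (1.0); CN at 240° is eclipsed with Ph at 240° (2.4). Total 5.9 kcal/mol.
Ph at 300° is staggered. CN at 240° is gauche with Ph at 300° (0.8). Total 0.8 kcal/mol.
Max at 120° (6.1 kcal/mol), min at 300° (0.8 kcal/mol); barrier = 5.3 kcal/mol.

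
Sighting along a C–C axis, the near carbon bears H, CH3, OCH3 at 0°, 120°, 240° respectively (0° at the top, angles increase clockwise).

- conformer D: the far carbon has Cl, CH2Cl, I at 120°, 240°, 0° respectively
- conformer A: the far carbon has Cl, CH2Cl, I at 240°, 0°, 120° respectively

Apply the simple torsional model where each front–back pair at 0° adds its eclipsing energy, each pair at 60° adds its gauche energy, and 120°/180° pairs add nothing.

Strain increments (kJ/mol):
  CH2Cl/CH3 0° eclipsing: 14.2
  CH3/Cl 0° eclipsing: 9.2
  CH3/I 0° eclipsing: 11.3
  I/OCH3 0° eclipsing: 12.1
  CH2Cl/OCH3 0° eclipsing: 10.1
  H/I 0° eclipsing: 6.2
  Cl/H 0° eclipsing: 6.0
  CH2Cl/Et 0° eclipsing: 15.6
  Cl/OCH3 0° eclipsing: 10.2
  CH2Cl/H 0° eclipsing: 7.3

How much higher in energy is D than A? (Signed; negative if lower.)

-3.3 kJ/mol

D (eclipsed): H(0°)/I(0°) eclipsed 6.2; CH3(120°)/Cl(120°) eclipsed 9.2; OCH3(240°)/CH2Cl(240°) eclipsed 10.1 → 25.5 kJ/mol.
A (eclipsed): H(0°)/CH2Cl(0°) eclipsed 7.3; CH3(120°)/I(120°) eclipsed 11.3; OCH3(240°)/Cl(240°) eclipsed 10.2 → 28.8 kJ/mol.
E(D) − E(A) = 25.5 − 28.8 = -3.3 kJ/mol.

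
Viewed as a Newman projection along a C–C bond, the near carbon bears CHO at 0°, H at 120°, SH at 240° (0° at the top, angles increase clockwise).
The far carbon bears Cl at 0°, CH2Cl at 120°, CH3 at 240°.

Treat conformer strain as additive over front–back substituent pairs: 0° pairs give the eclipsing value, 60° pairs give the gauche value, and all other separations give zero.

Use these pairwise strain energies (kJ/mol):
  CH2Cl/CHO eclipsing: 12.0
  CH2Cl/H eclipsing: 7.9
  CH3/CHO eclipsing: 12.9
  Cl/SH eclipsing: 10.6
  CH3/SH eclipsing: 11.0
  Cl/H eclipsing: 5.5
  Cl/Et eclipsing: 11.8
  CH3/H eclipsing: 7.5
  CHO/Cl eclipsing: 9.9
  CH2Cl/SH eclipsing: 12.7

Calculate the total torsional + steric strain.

28.8 kJ/mol

This conformer (eclipsed): CHO–Cl eclipsed, H–CH2Cl eclipsed, SH–CH3 eclipsed; 9.9 + 7.9 + 11.0 = 28.8 kJ/mol.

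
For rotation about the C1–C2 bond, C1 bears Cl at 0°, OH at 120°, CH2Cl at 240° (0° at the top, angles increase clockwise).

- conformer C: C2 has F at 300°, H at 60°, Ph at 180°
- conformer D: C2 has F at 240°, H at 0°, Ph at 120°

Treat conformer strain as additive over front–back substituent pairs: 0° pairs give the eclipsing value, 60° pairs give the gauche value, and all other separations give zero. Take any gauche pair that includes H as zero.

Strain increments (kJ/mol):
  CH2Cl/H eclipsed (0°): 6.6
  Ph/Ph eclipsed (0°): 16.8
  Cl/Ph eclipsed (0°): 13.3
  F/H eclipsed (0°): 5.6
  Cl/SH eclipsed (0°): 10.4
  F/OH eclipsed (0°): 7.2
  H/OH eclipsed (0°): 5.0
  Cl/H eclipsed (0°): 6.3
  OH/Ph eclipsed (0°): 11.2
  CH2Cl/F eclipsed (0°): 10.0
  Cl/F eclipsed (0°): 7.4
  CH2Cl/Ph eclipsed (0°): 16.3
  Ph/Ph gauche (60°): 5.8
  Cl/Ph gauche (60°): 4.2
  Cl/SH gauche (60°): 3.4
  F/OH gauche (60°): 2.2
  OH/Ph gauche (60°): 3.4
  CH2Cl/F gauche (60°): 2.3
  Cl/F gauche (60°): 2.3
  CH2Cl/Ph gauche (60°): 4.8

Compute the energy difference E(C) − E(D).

C (staggered): Cl(0°)/F(300°) gauche 2.3; OH(120°)/Ph(180°) gauche 3.4; CH2Cl(240°)/F(300°) gauche 2.3; CH2Cl(240°)/Ph(180°) gauche 4.8 → 12.8 kJ/mol.
D (eclipsed): Cl(0°)/H(0°) eclipsed 6.3; OH(120°)/Ph(120°) eclipsed 11.2; CH2Cl(240°)/F(240°) eclipsed 10.0 → 27.5 kJ/mol.
E(C) − E(D) = 12.8 − 27.5 = -14.7 kJ/mol.

-14.7 kJ/mol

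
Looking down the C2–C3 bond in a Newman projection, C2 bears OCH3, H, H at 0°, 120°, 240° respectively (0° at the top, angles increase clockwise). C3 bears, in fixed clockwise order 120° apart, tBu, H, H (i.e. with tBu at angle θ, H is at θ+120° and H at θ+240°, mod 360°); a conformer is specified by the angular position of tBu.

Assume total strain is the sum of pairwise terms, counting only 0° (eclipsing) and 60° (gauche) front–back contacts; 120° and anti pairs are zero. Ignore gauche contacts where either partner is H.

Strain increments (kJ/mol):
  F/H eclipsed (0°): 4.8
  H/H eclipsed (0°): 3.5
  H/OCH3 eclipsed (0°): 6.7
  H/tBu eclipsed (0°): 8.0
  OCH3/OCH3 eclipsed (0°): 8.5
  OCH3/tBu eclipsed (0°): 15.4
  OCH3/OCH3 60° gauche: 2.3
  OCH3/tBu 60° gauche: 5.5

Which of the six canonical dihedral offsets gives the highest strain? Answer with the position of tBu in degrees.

0°

tBu at 0° is eclipsed. OCH3 at 0° is eclipsed with tBu at 0° (15.4); H at 120° is eclipsed with H at 120° (3.5); H at 240° is eclipsed with H at 240° (3.5). Total 22.4 kJ/mol.
tBu at 60° is staggered. OCH3 at 0° is gauche with tBu at 60° (5.5). Total 5.5 kJ/mol.
tBu at 120° is eclipsed. OCH3 at 0° is eclipsed with H at 0° (6.7); H at 120° is eclipsed with tBu at 120° (8.0); H at 240° is eclipsed with H at 240° (3.5). Total 18.2 kJ/mol.
tBu at 180° (staggered): no non-H gauche contacts → 0.0 kJ/mol.
tBu at 240° is eclipsed. OCH3 at 0° is eclipsed with H at 0° (6.7); H at 120° is eclipsed with H at 120° (3.5); H at 240° is eclipsed with tBu at 240° (8.0). Total 18.2 kJ/mol.
tBu at 300° is staggered. OCH3 at 0° is gauche with tBu at 300° (5.5). Total 5.5 kJ/mol.
The maximum (22.4 kJ/mol) occurs with tBu at 0°.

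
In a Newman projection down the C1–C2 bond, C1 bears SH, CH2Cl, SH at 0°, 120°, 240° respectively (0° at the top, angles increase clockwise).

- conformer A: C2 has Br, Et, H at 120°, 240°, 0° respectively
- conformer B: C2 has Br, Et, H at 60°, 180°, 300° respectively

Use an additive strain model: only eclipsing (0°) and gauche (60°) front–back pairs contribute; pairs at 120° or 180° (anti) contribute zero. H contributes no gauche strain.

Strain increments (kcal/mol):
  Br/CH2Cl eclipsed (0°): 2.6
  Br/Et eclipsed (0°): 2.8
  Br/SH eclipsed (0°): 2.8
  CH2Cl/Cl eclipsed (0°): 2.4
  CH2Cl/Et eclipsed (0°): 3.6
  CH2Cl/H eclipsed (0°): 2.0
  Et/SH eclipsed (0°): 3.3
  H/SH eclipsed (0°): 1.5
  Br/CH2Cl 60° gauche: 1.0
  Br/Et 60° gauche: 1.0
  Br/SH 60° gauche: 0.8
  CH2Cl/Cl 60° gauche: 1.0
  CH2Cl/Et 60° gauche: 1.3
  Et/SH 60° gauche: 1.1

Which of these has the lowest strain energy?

B

A (eclipsed): SH(0°)/H(0°) eclipsed 1.5; CH2Cl(120°)/Br(120°) eclipsed 2.6; SH(240°)/Et(240°) eclipsed 3.3 → 7.4 kcal/mol.
B (staggered): SH(0°)/Br(60°) gauche 0.8; CH2Cl(120°)/Br(60°) gauche 1.0; CH2Cl(120°)/Et(180°) gauche 1.3; SH(240°)/Et(180°) gauche 1.1 → 4.2 kcal/mol.
B has the lowest total (4.2 kcal/mol).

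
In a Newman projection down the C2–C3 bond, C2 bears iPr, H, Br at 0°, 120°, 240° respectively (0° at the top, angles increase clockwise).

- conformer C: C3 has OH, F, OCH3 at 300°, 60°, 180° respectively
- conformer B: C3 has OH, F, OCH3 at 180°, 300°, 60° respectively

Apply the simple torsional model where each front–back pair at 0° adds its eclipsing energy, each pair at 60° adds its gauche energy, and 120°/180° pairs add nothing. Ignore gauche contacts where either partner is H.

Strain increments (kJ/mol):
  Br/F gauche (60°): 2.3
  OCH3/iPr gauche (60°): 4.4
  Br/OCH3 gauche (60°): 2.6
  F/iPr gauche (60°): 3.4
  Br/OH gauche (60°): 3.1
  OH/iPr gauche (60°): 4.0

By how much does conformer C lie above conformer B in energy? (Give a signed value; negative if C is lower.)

-0.1 kJ/mol

C (staggered): iPr–OH gauche, iPr–F gauche, Br–OH gauche, Br–OCH3 gauche; 4.0 + 3.4 + 3.1 + 2.6 = 13.1 kJ/mol.
B (staggered): iPr–F gauche, iPr–OCH3 gauche, Br–OH gauche, Br–F gauche; 3.4 + 4.4 + 3.1 + 2.3 = 13.2 kJ/mol.
E(C) − E(B) = 13.1 − 13.2 = -0.1 kJ/mol.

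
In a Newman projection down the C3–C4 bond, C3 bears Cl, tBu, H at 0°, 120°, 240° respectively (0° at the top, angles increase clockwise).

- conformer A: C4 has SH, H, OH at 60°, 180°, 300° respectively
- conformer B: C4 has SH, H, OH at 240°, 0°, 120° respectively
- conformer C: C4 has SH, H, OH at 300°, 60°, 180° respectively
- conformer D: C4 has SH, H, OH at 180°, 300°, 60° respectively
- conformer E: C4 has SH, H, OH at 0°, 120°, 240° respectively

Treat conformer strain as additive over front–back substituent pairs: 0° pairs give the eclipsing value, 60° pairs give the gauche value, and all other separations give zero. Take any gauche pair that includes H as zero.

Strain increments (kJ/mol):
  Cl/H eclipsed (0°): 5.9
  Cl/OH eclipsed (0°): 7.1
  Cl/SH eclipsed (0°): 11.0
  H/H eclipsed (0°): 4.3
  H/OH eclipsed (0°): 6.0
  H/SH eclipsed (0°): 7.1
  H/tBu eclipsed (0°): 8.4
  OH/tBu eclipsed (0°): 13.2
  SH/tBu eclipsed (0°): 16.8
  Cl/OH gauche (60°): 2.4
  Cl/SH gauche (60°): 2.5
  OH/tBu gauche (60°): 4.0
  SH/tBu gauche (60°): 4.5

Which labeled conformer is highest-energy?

A (staggered): Cl(0°)/SH(60°) gauche 2.5; Cl(0°)/OH(300°) gauche 2.4; tBu(120°)/SH(60°) gauche 4.5 → 9.4 kJ/mol.
B (eclipsed): Cl(0°)/H(0°) eclipsed 5.9; tBu(120°)/OH(120°) eclipsed 13.2; H(240°)/SH(240°) eclipsed 7.1 → 26.2 kJ/mol.
C (staggered): Cl(0°)/SH(300°) gauche 2.5; tBu(120°)/OH(180°) gauche 4.0 → 6.5 kJ/mol.
D (staggered): Cl(0°)/OH(60°) gauche 2.4; tBu(120°)/SH(180°) gauche 4.5; tBu(120°)/OH(60°) gauche 4.0 → 10.9 kJ/mol.
E (eclipsed): Cl(0°)/SH(0°) eclipsed 11.0; tBu(120°)/H(120°) eclipsed 8.4; H(240°)/OH(240°) eclipsed 6.0 → 25.4 kJ/mol.
B has the highest total (26.2 kJ/mol).

B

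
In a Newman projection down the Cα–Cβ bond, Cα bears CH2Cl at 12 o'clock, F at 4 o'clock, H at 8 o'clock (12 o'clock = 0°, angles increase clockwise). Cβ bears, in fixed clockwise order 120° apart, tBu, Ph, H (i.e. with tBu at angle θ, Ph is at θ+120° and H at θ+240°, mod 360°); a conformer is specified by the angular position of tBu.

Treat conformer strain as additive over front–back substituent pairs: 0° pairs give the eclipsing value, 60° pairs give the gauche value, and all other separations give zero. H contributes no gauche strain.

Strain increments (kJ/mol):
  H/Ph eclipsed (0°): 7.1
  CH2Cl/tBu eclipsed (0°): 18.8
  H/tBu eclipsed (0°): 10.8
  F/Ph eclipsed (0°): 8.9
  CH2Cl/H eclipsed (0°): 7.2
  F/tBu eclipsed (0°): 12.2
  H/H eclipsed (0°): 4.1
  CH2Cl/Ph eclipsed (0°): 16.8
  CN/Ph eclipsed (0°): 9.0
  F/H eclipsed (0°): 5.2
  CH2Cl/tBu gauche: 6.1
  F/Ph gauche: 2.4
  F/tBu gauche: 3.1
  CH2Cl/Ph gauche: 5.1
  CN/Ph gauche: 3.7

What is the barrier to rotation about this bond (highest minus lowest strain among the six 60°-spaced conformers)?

24.6 kJ/mol

tBu at 0° (eclipsed): CH2Cl(0°)/tBu(0°) eclipsed 18.8; F(120°)/Ph(120°) eclipsed 8.9; H(240°)/H(240°) eclipsed 4.1 → 31.8 kJ/mol.
tBu at 60° (staggered): CH2Cl(0°)/tBu(60°) gauche 6.1; F(120°)/tBu(60°) gauche 3.1; F(120°)/Ph(180°) gauche 2.4 → 11.6 kJ/mol.
tBu at 120° (eclipsed): CH2Cl(0°)/H(0°) eclipsed 7.2; F(120°)/tBu(120°) eclipsed 12.2; H(240°)/Ph(240°) eclipsed 7.1 → 26.5 kJ/mol.
tBu at 180° (staggered): CH2Cl(0°)/Ph(300°) gauche 5.1; F(120°)/tBu(180°) gauche 3.1 → 8.2 kJ/mol.
tBu at 240° (eclipsed): CH2Cl(0°)/Ph(0°) eclipsed 16.8; F(120°)/H(120°) eclipsed 5.2; H(240°)/tBu(240°) eclipsed 10.8 → 32.8 kJ/mol.
tBu at 300° (staggered): CH2Cl(0°)/tBu(300°) gauche 6.1; CH2Cl(0°)/Ph(60°) gauche 5.1; F(120°)/Ph(60°) gauche 2.4 → 13.6 kJ/mol.
Max at 240° (32.8 kJ/mol), min at 180° (8.2 kJ/mol); barrier = 24.6 kJ/mol.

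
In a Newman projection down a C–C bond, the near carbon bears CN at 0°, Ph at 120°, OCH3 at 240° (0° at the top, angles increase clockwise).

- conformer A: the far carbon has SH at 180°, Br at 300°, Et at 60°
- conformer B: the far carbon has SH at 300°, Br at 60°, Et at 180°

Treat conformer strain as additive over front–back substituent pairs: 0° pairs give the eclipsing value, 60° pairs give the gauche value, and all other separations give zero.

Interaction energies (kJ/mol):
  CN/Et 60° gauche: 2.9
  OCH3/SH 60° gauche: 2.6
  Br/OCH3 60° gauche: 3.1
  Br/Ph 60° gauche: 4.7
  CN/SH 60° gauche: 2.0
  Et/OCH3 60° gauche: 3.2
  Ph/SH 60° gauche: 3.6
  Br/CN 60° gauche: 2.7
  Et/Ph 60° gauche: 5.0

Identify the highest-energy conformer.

B

A (staggered): CN–Br gauche, CN–Et gauche, Ph–SH gauche, Ph–Et gauche, OCH3–SH gauche, OCH3–Br gauche; 2.7 + 2.9 + 3.6 + 5.0 + 2.6 + 3.1 = 19.9 kJ/mol.
B (staggered): CN–SH gauche, CN–Br gauche, Ph–Br gauche, Ph–Et gauche, OCH3–SH gauche, OCH3–Et gauche; 2.0 + 2.7 + 4.7 + 5.0 + 2.6 + 3.2 = 20.2 kJ/mol.
B has the highest total (20.2 kJ/mol).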